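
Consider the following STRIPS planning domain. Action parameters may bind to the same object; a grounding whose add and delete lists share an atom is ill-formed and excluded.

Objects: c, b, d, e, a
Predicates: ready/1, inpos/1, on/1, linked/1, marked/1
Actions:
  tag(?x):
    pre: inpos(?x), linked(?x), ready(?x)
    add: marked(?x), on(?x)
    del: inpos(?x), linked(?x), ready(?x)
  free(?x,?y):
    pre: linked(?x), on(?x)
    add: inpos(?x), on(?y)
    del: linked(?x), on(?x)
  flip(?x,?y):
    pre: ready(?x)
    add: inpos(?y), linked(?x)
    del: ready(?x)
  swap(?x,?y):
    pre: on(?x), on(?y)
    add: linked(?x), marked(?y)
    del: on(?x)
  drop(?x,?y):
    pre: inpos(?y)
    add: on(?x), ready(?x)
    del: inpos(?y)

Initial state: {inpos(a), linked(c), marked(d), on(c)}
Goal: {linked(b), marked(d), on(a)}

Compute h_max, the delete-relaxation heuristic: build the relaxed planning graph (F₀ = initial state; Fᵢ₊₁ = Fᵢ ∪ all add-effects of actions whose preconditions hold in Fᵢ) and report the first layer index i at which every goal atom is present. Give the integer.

2

F0 = init (4 atoms)
F1 = F0 ∪ {inpos(c), marked(c), on(a), on(b), on(d), on(e), ready(a), ready(b), ready(c), ready(d), ready(e)}  (15 atoms)
F2 = F1 ∪ {inpos(b), inpos(d), inpos(e), linked(a), linked(b), linked(d), linked(e), marked(a), marked(b), marked(e)}  (25 atoms)
goal ⊆ F2  ⇒  h_max = 2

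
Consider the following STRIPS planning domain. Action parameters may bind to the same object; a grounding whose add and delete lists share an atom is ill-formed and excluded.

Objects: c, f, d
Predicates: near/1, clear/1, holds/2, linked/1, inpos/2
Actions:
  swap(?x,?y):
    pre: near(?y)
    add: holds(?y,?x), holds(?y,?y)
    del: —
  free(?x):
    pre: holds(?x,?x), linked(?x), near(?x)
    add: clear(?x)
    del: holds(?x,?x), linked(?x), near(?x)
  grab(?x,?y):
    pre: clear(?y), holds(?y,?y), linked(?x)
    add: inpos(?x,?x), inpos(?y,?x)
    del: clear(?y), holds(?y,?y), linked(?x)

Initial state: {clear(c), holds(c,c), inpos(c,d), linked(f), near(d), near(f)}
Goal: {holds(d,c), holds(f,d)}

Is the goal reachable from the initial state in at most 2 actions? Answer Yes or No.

Yes

1. swap(c,d)  →  {clear(c), holds(c,c), holds(d,c), holds(d,d), inpos(c,d), linked(f), near(d), near(f)}
2. swap(d,f)  →  {clear(c), holds(c,c), holds(d,c), holds(d,d), holds(f,d), holds(f,f), inpos(c,d), linked(f), near(d), near(f)}
optimal plan length = 2; 2 ≤ 2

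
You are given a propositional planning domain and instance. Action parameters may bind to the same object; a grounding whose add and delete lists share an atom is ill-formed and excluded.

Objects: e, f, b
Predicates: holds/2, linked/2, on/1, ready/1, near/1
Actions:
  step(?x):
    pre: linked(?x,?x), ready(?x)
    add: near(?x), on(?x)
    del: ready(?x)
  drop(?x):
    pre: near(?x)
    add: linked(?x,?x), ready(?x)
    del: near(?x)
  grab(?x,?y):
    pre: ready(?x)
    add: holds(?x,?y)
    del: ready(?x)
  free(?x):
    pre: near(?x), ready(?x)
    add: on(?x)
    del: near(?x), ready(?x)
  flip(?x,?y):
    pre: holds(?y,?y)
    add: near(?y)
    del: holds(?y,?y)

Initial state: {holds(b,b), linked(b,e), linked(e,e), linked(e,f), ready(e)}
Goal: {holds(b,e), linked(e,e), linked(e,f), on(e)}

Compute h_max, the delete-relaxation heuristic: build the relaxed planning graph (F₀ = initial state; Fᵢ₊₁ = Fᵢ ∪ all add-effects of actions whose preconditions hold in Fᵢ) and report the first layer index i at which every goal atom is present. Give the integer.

3

F0 = init (5 atoms)
F1 = F0 ∪ {holds(e,b), holds(e,e), holds(e,f), near(b), near(e), on(e)}  (11 atoms)
F2 = F1 ∪ {linked(b,b), ready(b)}  (13 atoms)
F3 = F2 ∪ {holds(b,e), holds(b,f), on(b)}  (16 atoms)
goal ⊆ F3  ⇒  h_max = 3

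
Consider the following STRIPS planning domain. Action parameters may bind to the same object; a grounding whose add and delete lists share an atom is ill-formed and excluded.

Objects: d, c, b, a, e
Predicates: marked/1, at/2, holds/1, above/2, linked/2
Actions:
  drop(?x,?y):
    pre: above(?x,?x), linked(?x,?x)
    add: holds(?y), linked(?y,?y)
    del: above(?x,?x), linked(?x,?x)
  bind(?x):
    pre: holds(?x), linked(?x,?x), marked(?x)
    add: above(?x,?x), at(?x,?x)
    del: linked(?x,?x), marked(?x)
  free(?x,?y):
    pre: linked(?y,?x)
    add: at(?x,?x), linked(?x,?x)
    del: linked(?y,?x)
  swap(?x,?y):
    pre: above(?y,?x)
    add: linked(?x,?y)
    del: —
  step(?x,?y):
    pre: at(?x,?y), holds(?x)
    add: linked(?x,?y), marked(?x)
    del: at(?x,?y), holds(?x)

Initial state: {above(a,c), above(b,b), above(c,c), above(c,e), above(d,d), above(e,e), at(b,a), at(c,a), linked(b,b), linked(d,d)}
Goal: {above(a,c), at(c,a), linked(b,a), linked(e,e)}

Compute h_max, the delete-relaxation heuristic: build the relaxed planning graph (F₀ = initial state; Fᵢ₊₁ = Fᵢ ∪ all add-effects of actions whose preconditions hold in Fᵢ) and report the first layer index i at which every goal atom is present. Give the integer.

F0 = init (10 atoms)
F1 = F0 ∪ {holds(a), holds(b), holds(c), holds(d), holds(e), linked(a,a), linked(c,a), linked(c,c), linked(e,c), linked(e,e)}  (20 atoms)
F2 = F1 ∪ {at(a,a), at(c,c), linked(b,a), marked(b), marked(c)}  (25 atoms)
goal ⊆ F2  ⇒  h_max = 2

2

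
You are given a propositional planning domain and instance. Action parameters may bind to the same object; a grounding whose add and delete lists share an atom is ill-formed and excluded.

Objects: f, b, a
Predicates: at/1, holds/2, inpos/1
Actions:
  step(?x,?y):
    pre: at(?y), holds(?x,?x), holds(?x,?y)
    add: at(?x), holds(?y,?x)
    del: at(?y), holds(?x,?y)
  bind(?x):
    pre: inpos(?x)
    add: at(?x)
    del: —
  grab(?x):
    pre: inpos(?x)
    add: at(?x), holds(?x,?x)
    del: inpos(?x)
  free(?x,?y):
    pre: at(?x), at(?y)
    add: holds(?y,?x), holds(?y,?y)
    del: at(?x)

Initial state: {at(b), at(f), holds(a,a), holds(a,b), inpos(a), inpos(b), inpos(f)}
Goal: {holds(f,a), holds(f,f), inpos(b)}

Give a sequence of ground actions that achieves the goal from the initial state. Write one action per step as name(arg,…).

step(a,b); free(a,f)

1. step(a,b)  →  {at(a), at(f), holds(a,a), holds(b,a), inpos(a), inpos(b), inpos(f)}
2. free(a,f)  →  {at(f), holds(a,a), holds(b,a), holds(f,a), holds(f,f), inpos(a), inpos(b), inpos(f)}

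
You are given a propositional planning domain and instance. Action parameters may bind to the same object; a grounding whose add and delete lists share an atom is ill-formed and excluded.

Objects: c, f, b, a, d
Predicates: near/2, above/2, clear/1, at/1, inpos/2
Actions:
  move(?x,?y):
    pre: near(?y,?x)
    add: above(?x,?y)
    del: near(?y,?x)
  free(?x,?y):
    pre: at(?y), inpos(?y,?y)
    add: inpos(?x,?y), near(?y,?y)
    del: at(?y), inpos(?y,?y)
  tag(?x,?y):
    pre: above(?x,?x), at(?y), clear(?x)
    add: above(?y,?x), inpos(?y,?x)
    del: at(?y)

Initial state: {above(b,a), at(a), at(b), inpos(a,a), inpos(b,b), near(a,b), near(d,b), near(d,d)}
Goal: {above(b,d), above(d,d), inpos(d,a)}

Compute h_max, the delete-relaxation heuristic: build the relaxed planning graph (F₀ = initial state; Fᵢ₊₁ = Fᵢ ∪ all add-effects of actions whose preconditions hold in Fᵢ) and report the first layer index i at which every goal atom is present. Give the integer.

1

F0 = init (8 atoms)
F1 = F0 ∪ {above(b,d), above(d,d), inpos(a,b), inpos(b,a), inpos(c,a), inpos(c,b), inpos(d,a), inpos(d,b), inpos(f,a), inpos(f,b), near(a,a), near(b,b)}  (20 atoms)
goal ⊆ F1  ⇒  h_max = 1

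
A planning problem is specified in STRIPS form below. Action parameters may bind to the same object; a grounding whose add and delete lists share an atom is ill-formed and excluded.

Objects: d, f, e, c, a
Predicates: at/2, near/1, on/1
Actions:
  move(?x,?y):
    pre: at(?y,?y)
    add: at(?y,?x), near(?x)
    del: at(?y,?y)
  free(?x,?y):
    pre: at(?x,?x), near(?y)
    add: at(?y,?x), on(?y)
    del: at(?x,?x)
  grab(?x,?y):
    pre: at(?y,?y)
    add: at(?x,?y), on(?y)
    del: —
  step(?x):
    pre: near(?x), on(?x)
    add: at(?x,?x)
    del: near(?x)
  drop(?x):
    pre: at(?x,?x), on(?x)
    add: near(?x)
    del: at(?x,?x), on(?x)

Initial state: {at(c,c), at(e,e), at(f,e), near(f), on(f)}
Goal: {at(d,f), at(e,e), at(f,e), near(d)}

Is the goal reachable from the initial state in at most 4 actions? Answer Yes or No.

Yes

1. move(d,c)  →  {at(c,d), at(e,e), at(f,e), near(d), near(f), on(f)}
2. step(f)  →  {at(c,d), at(e,e), at(f,e), at(f,f), near(d), on(f)}
3. free(f,d)  →  {at(c,d), at(d,f), at(e,e), at(f,e), near(d), on(d), on(f)}
optimal plan length = 3; 3 ≤ 4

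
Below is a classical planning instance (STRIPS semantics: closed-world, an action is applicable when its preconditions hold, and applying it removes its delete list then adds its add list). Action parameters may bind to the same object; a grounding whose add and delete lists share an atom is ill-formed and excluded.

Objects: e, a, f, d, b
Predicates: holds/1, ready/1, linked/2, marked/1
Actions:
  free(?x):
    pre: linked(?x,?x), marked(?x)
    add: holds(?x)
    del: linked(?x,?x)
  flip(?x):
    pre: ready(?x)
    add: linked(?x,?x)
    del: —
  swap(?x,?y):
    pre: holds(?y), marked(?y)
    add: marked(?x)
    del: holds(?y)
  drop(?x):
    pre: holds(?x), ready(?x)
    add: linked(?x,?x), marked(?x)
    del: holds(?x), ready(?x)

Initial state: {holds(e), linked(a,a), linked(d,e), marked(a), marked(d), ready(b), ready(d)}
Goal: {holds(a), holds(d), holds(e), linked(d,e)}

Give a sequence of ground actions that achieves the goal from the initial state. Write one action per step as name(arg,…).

free(a); flip(d); free(d)

1. free(a)  →  {holds(a), holds(e), linked(d,e), marked(a), marked(d), ready(b), ready(d)}
2. flip(d)  →  {holds(a), holds(e), linked(d,d), linked(d,e), marked(a), marked(d), ready(b), ready(d)}
3. free(d)  →  {holds(a), holds(d), holds(e), linked(d,e), marked(a), marked(d), ready(b), ready(d)}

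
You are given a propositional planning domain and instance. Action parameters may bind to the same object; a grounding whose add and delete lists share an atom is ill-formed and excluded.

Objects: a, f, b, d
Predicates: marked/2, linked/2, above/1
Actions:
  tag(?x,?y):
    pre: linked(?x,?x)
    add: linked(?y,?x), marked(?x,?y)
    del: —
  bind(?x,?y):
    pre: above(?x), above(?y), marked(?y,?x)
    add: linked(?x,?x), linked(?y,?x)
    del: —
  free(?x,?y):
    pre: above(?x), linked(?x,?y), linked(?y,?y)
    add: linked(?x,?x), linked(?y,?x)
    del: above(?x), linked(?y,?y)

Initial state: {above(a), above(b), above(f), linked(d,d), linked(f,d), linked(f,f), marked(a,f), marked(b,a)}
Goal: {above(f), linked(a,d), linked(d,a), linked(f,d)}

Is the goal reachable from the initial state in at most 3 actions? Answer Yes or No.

1. tag(d,a)  →  {above(a), above(b), above(f), linked(a,d), linked(d,d), linked(f,d), linked(f,f), marked(a,f), marked(b,a), marked(d,a)}
2. free(a,d)  →  {above(b), above(f), linked(a,a), linked(a,d), linked(d,a), linked(f,d), linked(f,f), marked(a,f), marked(b,a), marked(d,a)}
optimal plan length = 2; 2 ≤ 3

Yes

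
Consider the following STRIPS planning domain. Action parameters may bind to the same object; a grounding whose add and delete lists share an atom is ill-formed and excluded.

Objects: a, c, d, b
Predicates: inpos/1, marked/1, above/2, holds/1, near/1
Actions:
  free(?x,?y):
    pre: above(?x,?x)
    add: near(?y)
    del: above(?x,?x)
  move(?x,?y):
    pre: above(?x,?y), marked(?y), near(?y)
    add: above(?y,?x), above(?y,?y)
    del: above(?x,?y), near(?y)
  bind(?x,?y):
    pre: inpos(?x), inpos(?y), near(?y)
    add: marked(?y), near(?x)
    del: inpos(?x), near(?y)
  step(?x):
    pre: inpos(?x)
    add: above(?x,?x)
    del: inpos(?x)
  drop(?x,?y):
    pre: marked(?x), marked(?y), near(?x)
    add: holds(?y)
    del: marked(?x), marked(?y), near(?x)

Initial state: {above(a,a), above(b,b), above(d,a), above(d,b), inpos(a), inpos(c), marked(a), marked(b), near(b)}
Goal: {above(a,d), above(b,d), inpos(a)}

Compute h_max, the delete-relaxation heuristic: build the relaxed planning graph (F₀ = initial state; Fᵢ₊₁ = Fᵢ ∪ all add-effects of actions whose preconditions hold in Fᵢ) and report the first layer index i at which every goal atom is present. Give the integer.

F0 = init (9 atoms)
F1 = F0 ∪ {above(b,d), above(c,c), holds(a), holds(b), near(a), near(c), near(d)}  (16 atoms)
F2 = F1 ∪ {above(a,d), marked(c)}  (18 atoms)
goal ⊆ F2  ⇒  h_max = 2

2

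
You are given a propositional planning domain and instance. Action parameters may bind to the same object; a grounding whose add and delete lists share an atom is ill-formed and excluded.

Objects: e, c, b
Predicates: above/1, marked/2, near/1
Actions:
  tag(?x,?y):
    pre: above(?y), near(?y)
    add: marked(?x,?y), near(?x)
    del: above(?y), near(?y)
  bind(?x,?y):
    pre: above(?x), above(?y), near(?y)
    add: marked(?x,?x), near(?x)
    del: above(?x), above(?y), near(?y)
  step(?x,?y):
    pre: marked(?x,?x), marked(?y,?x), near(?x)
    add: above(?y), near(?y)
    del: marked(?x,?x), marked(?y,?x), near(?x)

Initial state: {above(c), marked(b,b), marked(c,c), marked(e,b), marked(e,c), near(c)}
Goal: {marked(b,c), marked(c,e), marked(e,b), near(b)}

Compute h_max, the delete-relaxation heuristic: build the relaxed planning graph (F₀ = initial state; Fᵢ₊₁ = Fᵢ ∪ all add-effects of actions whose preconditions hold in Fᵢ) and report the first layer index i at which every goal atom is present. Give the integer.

F0 = init (6 atoms)
F1 = F0 ∪ {above(e), marked(b,c), near(b), near(e)}  (10 atoms)
F2 = F1 ∪ {above(b), marked(b,e), marked(c,e), marked(e,e)}  (14 atoms)
goal ⊆ F2  ⇒  h_max = 2

2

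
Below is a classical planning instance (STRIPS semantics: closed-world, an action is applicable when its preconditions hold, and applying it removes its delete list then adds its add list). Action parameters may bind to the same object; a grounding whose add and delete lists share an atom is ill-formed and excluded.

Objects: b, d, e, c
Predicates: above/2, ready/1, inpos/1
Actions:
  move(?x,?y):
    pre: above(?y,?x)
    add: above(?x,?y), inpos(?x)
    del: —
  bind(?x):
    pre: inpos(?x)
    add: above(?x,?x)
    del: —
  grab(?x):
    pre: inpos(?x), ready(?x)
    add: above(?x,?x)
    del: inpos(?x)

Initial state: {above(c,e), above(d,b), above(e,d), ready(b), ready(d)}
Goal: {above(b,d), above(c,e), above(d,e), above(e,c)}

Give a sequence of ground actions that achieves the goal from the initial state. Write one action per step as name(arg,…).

move(b,d); move(d,e); move(e,c)

1. move(b,d)  →  {above(b,d), above(c,e), above(d,b), above(e,d), inpos(b), ready(b), ready(d)}
2. move(d,e)  →  {above(b,d), above(c,e), above(d,b), above(d,e), above(e,d), inpos(b), inpos(d), ready(b), ready(d)}
3. move(e,c)  →  {above(b,d), above(c,e), above(d,b), above(d,e), above(e,c), above(e,d), inpos(b), inpos(d), inpos(e), ready(b), ready(d)}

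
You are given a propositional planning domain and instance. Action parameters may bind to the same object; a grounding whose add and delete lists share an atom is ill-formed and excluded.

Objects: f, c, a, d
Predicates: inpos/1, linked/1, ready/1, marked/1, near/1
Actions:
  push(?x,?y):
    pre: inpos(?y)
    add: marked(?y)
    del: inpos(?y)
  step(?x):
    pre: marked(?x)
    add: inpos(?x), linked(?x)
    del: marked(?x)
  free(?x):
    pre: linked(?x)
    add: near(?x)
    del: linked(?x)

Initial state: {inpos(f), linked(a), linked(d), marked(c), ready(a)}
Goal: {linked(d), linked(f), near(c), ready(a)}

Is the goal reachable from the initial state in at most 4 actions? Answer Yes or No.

1. push(f,f)  →  {linked(a), linked(d), marked(c), marked(f), ready(a)}
2. step(f)  →  {inpos(f), linked(a), linked(d), linked(f), marked(c), ready(a)}
3. step(c)  →  {inpos(c), inpos(f), linked(a), linked(c), linked(d), linked(f), ready(a)}
4. free(c)  →  {inpos(c), inpos(f), linked(a), linked(d), linked(f), near(c), ready(a)}
optimal plan length = 4; 4 ≤ 4

Yes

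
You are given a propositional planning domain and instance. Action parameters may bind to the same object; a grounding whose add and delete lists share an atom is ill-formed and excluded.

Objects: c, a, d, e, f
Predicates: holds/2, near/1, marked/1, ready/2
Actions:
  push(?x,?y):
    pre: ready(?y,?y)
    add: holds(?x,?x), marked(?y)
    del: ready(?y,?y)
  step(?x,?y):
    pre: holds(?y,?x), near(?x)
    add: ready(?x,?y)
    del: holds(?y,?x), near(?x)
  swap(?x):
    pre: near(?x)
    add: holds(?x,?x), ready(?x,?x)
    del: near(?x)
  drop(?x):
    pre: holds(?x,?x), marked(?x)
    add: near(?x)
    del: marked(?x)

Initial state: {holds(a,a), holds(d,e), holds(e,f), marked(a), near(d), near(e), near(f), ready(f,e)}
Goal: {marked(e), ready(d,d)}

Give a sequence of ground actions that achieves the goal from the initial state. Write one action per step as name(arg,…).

1. swap(d)  →  {holds(a,a), holds(d,d), holds(d,e), holds(e,f), marked(a), near(e), near(f), ready(d,d), ready(f,e)}
2. swap(e)  →  {holds(a,a), holds(d,d), holds(d,e), holds(e,e), holds(e,f), marked(a), near(f), ready(d,d), ready(e,e), ready(f,e)}
3. push(c,e)  →  {holds(a,a), holds(c,c), holds(d,d), holds(d,e), holds(e,e), holds(e,f), marked(a), marked(e), near(f), ready(d,d), ready(f,e)}

swap(d); swap(e); push(c,e)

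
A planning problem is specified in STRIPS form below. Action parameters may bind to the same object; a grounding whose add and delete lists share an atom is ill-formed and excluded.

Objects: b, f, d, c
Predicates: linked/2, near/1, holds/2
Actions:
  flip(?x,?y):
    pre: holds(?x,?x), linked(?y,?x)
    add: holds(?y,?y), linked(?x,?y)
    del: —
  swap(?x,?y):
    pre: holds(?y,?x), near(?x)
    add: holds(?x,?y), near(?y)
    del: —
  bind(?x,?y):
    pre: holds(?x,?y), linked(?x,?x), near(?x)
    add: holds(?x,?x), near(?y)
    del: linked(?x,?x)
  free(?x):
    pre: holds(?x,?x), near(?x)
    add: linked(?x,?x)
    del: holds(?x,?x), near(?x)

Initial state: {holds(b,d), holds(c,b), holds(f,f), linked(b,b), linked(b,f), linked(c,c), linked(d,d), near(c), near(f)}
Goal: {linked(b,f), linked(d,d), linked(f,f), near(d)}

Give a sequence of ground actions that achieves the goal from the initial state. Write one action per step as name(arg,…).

1. bind(c,b)  →  {holds(b,d), holds(c,b), holds(c,c), holds(f,f), linked(b,b), linked(b,f), linked(d,d), near(b), near(c), near(f)}
2. bind(b,d)  →  {holds(b,b), holds(b,d), holds(c,b), holds(c,c), holds(f,f), linked(b,f), linked(d,d), near(b), near(c), near(d), near(f)}
3. free(f)  →  {holds(b,b), holds(b,d), holds(c,b), holds(c,c), linked(b,f), linked(d,d), linked(f,f), near(b), near(c), near(d)}

bind(c,b); bind(b,d); free(f)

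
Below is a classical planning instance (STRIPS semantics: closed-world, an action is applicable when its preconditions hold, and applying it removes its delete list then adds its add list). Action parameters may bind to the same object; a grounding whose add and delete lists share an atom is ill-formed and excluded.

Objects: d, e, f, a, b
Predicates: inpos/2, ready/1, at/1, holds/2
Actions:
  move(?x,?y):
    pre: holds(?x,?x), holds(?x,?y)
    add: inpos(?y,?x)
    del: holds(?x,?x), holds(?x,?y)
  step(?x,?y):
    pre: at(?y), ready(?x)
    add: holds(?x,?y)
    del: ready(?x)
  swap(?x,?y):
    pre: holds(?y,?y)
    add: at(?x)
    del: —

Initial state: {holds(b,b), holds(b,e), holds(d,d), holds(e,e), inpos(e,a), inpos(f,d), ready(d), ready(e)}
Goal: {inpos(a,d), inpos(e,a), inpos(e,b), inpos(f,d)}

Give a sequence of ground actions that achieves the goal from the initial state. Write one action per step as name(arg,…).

1. move(b,e)  →  {holds(d,d), holds(e,e), inpos(e,a), inpos(e,b), inpos(f,d), ready(d), ready(e)}
2. swap(a,d)  →  {at(a), holds(d,d), holds(e,e), inpos(e,a), inpos(e,b), inpos(f,d), ready(d), ready(e)}
3. step(d,a)  →  {at(a), holds(d,a), holds(d,d), holds(e,e), inpos(e,a), inpos(e,b), inpos(f,d), ready(e)}
4. move(d,a)  →  {at(a), holds(e,e), inpos(a,d), inpos(e,a), inpos(e,b), inpos(f,d), ready(e)}

move(b,e); swap(a,d); step(d,a); move(d,a)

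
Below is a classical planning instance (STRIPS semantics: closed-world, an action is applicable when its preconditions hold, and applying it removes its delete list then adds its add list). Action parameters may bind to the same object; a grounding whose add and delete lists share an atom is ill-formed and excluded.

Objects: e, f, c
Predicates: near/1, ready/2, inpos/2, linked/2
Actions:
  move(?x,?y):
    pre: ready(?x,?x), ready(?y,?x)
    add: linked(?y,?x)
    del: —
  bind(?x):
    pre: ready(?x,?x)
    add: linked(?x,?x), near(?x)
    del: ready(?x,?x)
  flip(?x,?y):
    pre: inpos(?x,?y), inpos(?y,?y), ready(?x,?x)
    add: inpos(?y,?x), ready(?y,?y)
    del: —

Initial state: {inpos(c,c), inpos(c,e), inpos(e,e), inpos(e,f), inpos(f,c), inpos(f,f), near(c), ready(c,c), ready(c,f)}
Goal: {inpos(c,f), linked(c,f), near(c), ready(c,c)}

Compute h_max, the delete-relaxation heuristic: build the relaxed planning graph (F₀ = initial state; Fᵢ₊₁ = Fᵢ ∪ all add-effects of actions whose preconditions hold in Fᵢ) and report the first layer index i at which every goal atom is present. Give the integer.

F0 = init (9 atoms)
F1 = F0 ∪ {inpos(e,c), linked(c,c), ready(e,e)}  (12 atoms)
F2 = F1 ∪ {inpos(f,e), linked(e,e), near(e), ready(f,f)}  (16 atoms)
F3 = F2 ∪ {inpos(c,f), linked(c,f), linked(f,f), near(f)}  (20 atoms)
goal ⊆ F3  ⇒  h_max = 3

3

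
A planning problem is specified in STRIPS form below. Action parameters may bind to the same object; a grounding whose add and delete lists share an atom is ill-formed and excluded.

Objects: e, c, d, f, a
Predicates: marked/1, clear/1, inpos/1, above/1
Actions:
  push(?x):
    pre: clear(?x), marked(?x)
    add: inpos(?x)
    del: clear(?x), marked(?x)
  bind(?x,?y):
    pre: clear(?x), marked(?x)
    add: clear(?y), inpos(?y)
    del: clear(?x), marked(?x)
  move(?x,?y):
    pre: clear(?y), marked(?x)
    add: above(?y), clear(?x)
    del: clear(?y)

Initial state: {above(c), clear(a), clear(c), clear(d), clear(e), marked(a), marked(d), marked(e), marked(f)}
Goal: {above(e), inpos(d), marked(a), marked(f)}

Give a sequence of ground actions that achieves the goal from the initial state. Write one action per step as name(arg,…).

1. push(d)  →  {above(c), clear(a), clear(c), clear(e), inpos(d), marked(a), marked(e), marked(f)}
2. move(f,e)  →  {above(c), above(e), clear(a), clear(c), clear(f), inpos(d), marked(a), marked(e), marked(f)}

push(d); move(f,e)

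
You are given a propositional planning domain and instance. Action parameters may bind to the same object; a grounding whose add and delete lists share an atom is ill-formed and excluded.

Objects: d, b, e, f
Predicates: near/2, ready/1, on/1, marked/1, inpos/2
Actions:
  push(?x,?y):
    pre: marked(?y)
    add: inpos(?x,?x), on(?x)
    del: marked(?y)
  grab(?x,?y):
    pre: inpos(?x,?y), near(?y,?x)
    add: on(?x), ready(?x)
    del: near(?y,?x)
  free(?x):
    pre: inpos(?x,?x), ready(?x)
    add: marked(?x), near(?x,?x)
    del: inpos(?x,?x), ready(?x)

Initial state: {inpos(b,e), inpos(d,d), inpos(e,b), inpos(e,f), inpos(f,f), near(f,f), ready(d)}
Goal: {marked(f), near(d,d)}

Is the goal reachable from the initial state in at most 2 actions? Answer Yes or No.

No

1. grab(f,f)  →  {inpos(b,e), inpos(d,d), inpos(e,b), inpos(e,f), inpos(f,f), on(f), ready(d), ready(f)}
2. free(d)  →  {inpos(b,e), inpos(e,b), inpos(e,f), inpos(f,f), marked(d), near(d,d), on(f), ready(f)}
3. free(f)  →  {inpos(b,e), inpos(e,b), inpos(e,f), marked(d), marked(f), near(d,d), near(f,f), on(f)}
optimal plan length = 3; 3 > 2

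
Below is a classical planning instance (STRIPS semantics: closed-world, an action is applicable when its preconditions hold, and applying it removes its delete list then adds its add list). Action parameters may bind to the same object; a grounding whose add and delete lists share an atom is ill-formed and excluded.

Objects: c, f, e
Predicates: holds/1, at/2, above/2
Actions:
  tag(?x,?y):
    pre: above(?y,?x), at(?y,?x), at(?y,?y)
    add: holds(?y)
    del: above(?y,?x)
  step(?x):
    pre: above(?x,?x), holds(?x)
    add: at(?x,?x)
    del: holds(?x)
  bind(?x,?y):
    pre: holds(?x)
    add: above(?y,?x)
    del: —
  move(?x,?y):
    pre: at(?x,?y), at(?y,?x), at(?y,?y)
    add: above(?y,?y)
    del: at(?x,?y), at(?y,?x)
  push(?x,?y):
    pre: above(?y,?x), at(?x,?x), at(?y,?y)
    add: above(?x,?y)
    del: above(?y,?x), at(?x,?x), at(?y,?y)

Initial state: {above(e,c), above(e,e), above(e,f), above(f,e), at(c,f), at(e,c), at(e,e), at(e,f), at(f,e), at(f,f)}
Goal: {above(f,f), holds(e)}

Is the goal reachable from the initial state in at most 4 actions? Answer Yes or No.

Yes

1. tag(c,e)  →  {above(e,e), above(e,f), above(f,e), at(c,f), at(e,c), at(e,e), at(e,f), at(f,e), at(f,f), holds(e)}
2. move(f,f)  →  {above(e,e), above(e,f), above(f,e), above(f,f), at(c,f), at(e,c), at(e,e), at(e,f), at(f,e), holds(e)}
optimal plan length = 2; 2 ≤ 4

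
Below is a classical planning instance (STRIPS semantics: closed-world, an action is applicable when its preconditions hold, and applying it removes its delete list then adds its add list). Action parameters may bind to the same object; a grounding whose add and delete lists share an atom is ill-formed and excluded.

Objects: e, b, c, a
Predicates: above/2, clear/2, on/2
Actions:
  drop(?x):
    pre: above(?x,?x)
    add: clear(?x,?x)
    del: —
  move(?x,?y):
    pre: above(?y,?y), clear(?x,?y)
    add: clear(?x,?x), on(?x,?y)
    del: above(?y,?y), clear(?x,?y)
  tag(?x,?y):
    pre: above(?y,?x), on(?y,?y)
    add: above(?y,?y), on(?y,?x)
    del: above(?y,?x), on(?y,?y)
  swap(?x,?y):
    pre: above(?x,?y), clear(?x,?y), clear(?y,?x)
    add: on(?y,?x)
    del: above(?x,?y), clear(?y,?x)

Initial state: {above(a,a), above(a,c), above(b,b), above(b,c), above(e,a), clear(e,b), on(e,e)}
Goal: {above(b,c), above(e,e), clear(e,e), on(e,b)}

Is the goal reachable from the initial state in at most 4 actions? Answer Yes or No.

Yes

1. move(e,b)  →  {above(a,a), above(a,c), above(b,c), above(e,a), clear(e,e), on(e,b), on(e,e)}
2. tag(a,e)  →  {above(a,a), above(a,c), above(b,c), above(e,e), clear(e,e), on(e,a), on(e,b)}
optimal plan length = 2; 2 ≤ 4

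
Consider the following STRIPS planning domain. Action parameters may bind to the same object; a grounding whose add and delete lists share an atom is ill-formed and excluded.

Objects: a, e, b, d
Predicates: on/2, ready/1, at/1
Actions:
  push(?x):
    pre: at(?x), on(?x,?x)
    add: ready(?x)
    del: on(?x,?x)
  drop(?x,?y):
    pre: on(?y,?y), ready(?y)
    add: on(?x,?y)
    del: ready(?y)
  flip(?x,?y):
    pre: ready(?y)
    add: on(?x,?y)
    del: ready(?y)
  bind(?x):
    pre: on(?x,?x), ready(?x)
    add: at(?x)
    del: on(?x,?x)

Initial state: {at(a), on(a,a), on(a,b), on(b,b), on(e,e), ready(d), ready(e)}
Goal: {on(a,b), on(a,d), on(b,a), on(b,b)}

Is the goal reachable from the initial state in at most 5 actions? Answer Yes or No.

1. push(a)  →  {at(a), on(a,b), on(b,b), on(e,e), ready(a), ready(d), ready(e)}
2. flip(a,d)  →  {at(a), on(a,b), on(a,d), on(b,b), on(e,e), ready(a), ready(e)}
3. flip(b,a)  →  {at(a), on(a,b), on(a,d), on(b,a), on(b,b), on(e,e), ready(e)}
optimal plan length = 3; 3 ≤ 5

Yes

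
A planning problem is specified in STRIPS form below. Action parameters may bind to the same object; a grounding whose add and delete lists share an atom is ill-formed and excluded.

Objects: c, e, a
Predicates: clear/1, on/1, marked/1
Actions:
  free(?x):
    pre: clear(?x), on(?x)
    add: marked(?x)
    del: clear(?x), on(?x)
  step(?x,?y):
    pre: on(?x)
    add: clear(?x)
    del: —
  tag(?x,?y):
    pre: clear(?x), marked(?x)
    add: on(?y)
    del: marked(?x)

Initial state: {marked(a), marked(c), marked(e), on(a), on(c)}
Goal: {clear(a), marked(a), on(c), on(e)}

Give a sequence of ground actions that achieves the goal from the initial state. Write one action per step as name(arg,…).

1. step(c,c)  →  {clear(c), marked(a), marked(c), marked(e), on(a), on(c)}
2. step(a,c)  →  {clear(a), clear(c), marked(a), marked(c), marked(e), on(a), on(c)}
3. tag(c,e)  →  {clear(a), clear(c), marked(a), marked(e), on(a), on(c), on(e)}

step(c,c); step(a,c); tag(c,e)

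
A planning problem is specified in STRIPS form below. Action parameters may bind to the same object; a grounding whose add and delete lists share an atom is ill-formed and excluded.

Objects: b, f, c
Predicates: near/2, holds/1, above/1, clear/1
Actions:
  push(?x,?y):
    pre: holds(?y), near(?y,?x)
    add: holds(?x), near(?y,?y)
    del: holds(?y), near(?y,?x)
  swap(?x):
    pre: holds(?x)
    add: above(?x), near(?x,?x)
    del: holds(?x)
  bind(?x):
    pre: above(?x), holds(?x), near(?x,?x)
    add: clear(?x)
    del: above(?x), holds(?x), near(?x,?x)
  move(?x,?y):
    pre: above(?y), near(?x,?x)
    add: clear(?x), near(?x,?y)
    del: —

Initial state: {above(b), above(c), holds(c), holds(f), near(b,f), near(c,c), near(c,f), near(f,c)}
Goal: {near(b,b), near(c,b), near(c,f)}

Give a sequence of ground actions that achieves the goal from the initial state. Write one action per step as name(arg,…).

move(c,b); push(b,c); push(f,b); move(c,b)

1. move(c,b)  →  {above(b), above(c), clear(c), holds(c), holds(f), near(b,f), near(c,b), near(c,c), near(c,f), near(f,c)}
2. push(b,c)  →  {above(b), above(c), clear(c), holds(b), holds(f), near(b,f), near(c,c), near(c,f), near(f,c)}
3. push(f,b)  →  {above(b), above(c), clear(c), holds(f), near(b,b), near(c,c), near(c,f), near(f,c)}
4. move(c,b)  →  {above(b), above(c), clear(c), holds(f), near(b,b), near(c,b), near(c,c), near(c,f), near(f,c)}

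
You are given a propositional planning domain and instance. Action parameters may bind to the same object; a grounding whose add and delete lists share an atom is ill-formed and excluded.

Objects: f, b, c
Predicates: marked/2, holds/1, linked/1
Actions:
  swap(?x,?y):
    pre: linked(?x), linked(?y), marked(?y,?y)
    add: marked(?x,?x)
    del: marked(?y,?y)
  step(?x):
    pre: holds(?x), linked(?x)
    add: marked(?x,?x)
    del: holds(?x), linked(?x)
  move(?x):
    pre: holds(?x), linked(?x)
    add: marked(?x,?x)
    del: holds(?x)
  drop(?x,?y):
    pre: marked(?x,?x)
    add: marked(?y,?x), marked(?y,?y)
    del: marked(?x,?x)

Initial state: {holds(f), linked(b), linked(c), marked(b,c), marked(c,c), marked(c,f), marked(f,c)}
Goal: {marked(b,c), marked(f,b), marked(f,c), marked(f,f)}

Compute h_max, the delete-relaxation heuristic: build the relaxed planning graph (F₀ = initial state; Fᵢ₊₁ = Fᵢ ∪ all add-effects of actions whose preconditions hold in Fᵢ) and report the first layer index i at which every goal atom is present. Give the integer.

2

F0 = init (7 atoms)
F1 = F0 ∪ {marked(b,b), marked(f,f)}  (9 atoms)
F2 = F1 ∪ {marked(b,f), marked(c,b), marked(f,b)}  (12 atoms)
goal ⊆ F2  ⇒  h_max = 2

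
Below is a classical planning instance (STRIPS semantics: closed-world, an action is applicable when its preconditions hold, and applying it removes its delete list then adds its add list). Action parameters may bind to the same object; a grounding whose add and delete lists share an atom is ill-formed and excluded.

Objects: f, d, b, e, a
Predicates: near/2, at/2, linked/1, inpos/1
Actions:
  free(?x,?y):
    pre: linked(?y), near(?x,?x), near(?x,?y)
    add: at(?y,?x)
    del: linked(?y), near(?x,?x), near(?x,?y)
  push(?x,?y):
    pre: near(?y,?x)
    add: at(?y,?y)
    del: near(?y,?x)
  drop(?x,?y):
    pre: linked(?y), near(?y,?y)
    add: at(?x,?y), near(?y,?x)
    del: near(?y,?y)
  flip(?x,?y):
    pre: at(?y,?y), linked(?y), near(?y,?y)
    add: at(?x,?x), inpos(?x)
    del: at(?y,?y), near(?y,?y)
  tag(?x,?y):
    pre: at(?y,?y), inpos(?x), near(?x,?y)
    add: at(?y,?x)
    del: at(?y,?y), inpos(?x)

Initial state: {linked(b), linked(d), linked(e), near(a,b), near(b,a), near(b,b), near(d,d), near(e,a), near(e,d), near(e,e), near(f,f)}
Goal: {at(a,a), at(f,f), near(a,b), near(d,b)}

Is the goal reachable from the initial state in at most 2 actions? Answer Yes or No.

1. push(f,f)  →  {at(f,f), linked(b), linked(d), linked(e), near(a,b), near(b,a), near(b,b), near(d,d), near(e,a), near(e,d), near(e,e)}
2. push(d,e)  →  {at(e,e), at(f,f), linked(b), linked(d), linked(e), near(a,b), near(b,a), near(b,b), near(d,d), near(e,a), near(e,e)}
3. drop(b,d)  →  {at(b,d), at(e,e), at(f,f), linked(b), linked(d), linked(e), near(a,b), near(b,a), near(b,b), near(d,b), near(e,a), near(e,e)}
4. flip(a,e)  →  {at(a,a), at(b,d), at(f,f), inpos(a), linked(b), linked(d), linked(e), near(a,b), near(b,a), near(b,b), near(d,b), near(e,a)}
optimal plan length = 4; 4 > 2

No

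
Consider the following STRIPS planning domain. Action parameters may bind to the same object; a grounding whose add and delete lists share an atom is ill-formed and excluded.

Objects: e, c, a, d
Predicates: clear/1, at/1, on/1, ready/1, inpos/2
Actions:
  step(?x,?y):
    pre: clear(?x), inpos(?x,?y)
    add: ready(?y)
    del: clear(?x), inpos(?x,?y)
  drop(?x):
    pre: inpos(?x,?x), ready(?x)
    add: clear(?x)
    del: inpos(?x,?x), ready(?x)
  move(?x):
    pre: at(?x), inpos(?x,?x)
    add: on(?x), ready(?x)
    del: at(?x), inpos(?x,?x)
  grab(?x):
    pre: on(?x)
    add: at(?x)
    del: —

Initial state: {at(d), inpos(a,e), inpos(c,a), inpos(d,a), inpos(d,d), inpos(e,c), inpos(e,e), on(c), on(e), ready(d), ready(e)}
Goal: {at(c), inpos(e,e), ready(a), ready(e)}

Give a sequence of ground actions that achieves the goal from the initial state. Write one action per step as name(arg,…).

drop(d); step(d,a); grab(c)

1. drop(d)  →  {at(d), clear(d), inpos(a,e), inpos(c,a), inpos(d,a), inpos(e,c), inpos(e,e), on(c), on(e), ready(e)}
2. step(d,a)  →  {at(d), inpos(a,e), inpos(c,a), inpos(e,c), inpos(e,e), on(c), on(e), ready(a), ready(e)}
3. grab(c)  →  {at(c), at(d), inpos(a,e), inpos(c,a), inpos(e,c), inpos(e,e), on(c), on(e), ready(a), ready(e)}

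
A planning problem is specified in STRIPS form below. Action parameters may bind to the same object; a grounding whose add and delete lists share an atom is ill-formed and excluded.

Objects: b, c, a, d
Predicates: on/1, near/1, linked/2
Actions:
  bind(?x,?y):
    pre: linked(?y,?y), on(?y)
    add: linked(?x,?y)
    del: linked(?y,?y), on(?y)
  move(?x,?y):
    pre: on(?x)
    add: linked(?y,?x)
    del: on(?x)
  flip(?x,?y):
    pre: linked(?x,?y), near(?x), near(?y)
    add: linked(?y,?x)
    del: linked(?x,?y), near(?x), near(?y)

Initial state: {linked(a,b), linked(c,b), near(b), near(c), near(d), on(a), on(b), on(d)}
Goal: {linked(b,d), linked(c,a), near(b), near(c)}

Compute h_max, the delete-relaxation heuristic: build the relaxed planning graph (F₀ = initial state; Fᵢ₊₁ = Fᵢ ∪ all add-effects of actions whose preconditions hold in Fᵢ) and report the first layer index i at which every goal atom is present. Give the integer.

F0 = init (8 atoms)
F1 = F0 ∪ {linked(a,a), linked(a,d), linked(b,a), linked(b,b), linked(b,c), linked(b,d), linked(c,a), linked(c,d), linked(d,a), linked(d,b), linked(d,d)}  (19 atoms)
goal ⊆ F1  ⇒  h_max = 1

1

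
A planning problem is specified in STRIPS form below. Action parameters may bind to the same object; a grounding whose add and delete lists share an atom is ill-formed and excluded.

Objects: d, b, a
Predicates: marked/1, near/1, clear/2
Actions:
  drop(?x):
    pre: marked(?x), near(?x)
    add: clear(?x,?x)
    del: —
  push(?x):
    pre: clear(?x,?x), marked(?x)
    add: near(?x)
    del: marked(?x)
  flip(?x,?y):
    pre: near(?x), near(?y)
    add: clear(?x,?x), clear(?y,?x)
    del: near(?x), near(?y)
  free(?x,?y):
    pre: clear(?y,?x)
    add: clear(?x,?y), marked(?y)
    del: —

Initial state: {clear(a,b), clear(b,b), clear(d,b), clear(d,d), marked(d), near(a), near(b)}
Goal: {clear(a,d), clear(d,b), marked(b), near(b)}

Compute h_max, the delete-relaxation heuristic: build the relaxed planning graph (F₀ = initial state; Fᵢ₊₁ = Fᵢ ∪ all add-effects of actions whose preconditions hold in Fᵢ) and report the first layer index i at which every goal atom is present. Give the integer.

2

F0 = init (7 atoms)
F1 = F0 ∪ {clear(a,a), clear(b,a), clear(b,d), marked(a), marked(b), near(d)}  (13 atoms)
F2 = F1 ∪ {clear(a,d), clear(d,a)}  (15 atoms)
goal ⊆ F2  ⇒  h_max = 2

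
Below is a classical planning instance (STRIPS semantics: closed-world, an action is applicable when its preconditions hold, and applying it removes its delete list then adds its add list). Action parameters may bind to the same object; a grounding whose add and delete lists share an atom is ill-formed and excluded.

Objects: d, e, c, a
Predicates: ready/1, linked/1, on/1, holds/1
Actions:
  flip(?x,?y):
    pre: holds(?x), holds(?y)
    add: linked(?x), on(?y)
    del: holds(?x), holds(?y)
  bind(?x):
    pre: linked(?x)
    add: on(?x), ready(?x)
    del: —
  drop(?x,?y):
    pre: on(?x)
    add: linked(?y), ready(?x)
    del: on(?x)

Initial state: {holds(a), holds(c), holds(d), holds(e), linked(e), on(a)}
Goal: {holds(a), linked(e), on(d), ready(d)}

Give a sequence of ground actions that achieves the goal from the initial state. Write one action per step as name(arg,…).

flip(d,d); bind(d)

1. flip(d,d)  →  {holds(a), holds(c), holds(e), linked(d), linked(e), on(a), on(d)}
2. bind(d)  →  {holds(a), holds(c), holds(e), linked(d), linked(e), on(a), on(d), ready(d)}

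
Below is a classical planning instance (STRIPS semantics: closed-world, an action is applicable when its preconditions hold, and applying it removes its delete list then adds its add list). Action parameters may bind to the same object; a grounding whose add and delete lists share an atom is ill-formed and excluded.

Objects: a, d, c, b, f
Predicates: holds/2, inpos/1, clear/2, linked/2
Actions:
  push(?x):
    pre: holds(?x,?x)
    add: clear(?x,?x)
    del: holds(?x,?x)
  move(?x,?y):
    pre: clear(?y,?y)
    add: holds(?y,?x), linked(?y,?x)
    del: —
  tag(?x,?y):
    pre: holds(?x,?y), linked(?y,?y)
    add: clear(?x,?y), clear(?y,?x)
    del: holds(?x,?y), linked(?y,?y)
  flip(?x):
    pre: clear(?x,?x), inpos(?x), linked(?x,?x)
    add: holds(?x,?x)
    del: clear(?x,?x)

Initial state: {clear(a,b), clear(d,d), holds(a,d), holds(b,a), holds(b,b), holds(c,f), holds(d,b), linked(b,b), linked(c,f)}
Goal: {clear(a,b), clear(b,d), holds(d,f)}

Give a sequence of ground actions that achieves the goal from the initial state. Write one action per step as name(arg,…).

move(f,d); tag(d,b)

1. move(f,d)  →  {clear(a,b), clear(d,d), holds(a,d), holds(b,a), holds(b,b), holds(c,f), holds(d,b), holds(d,f), linked(b,b), linked(c,f), linked(d,f)}
2. tag(d,b)  →  {clear(a,b), clear(b,d), clear(d,b), clear(d,d), holds(a,d), holds(b,a), holds(b,b), holds(c,f), holds(d,f), linked(c,f), linked(d,f)}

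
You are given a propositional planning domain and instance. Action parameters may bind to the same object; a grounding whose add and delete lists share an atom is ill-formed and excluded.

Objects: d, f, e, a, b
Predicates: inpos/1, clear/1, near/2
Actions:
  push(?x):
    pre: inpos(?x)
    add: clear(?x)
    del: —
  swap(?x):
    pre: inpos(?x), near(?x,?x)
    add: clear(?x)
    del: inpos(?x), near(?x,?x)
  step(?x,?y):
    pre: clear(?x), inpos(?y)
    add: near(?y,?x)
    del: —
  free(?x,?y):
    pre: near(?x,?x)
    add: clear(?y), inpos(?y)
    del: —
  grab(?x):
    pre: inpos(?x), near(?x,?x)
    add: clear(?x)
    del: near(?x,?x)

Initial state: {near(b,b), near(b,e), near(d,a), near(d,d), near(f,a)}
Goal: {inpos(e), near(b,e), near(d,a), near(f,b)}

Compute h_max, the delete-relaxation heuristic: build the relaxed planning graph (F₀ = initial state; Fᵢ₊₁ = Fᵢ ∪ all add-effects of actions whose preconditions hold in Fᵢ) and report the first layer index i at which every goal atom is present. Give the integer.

2

F0 = init (5 atoms)
F1 = F0 ∪ {clear(a), clear(b), clear(d), clear(e), clear(f), inpos(a), inpos(b), inpos(d), inpos(e), inpos(f)}  (15 atoms)
F2 = F1 ∪ {near(a,a), near(a,b), near(a,d), near(a,e), near(a,f), near(b,a), near(b,d), near(b,f), near(d,b), near(d,e), near(d,f), near(e,a), near(e,b), near(e,d), near(e,e), near(e,f), near(f,b), near(f,d), near(f,e), near(f,f)}  (35 atoms)
goal ⊆ F2  ⇒  h_max = 2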